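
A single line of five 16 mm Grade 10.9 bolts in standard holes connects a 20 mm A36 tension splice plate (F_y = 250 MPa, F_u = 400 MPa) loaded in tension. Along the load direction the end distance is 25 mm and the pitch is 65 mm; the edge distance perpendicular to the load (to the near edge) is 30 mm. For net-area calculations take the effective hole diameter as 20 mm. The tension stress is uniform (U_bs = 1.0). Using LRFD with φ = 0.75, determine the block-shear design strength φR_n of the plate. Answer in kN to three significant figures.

761 kN

Shear plane L_v = 25 + 4·65 = 285 mm; A_gv = 285 × 20 = 5700 mm².
A_nv = (285 − 4.5·20) × 20 = 3900 mm².
A_nt = (30 − 0.5·20) × 20 = 400 mm².
0.6 F_u A_nv = 936 kN; 0.6 F_y A_gv = 855 kN → shear yielding governs the shear term.
R_n = 855 + 1.0 × 400 × 400 / 1000 = 1015 kN.
Design strength φR_n = 0.75 × 1015 = 761 kN.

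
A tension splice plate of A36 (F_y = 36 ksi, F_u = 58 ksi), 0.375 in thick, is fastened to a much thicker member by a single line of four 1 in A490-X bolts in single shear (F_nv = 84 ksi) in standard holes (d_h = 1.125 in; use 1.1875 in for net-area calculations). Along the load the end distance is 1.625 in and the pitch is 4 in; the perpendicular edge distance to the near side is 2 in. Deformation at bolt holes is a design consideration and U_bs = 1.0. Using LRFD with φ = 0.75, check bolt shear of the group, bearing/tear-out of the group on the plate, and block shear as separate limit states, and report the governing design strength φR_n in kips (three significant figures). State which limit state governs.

Bolt shear: A_b = π·1²/4 = 0.7854 in²; R_n = 84 × 0.7854 × 4 × 1 = 263.9 kips → 0.75 × 263.9 = 198 kips.
Bearing: edge l_c = 1.062, r_n = 27.73 kips; interior l_c = 2.875, r_n = 52.2 kips; R_n = 27.73 + 3·52.2 = 184.3 kips → 138 kips.
Block shear: A_gv = 5.109, A_nv = 3.551, A_nt = 0.5273 in²; R_n = min(0.6F_uA_nv, 0.6F_yA_gv) + U_bs·F_u·A_nt = 140.9 kips → 106 kips.
Block shear governs: 106 kips.

106 kips (block shear governs)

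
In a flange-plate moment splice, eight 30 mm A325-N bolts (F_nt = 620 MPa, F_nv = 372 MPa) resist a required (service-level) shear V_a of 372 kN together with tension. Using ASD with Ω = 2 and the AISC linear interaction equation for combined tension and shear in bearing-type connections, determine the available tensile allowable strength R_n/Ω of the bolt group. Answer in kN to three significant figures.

1660 kN

A_b = π·30²/4 = 706.9 mm²; f_rv = 372 × 1000 / (8 × 706.9) = 65.78 MPa.
F'_nt = 1.3 F_nt − (Ω F_nt / F_nv) f_rv = 1.3·620 − (2·620/372)·65.78 = 586.7 MPa, capped at F_nt → F'_nt = 586.7 MPa.
R_n = F'_nt · A_b · n = 586.7 × 706.9 × 8 / 1000 = 3318 kN.
Allowable strength R_n/Ω = 3318 / 2 = 1660 kN.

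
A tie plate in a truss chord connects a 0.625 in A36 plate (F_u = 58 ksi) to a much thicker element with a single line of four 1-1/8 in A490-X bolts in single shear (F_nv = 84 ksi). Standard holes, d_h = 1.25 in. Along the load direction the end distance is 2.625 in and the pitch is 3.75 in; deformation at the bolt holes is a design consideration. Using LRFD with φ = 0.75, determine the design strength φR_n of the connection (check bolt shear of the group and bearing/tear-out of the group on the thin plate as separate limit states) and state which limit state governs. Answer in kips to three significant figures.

250 kips (bolt shear governs)

Bolt shear: A_b = π·1.125²/4 = 0.994 in²; R_n = 84 × 0.994 × 4 × 1 = 334 kips → 0.75 × 334 = 250 kips.
Bearing (1.2 l_c t F_u ≤ 2.4 d t F_u): upper limit = 2.4·1.125·0.625·58 = 97.87 kips.
  Edge l_c = 2.625 − 1.25/2 = 2 → r_n = 87 kips; interior l_c = 3.75 − 1.25 = 2.5 → r_n = 97.87 kips.
  R_n,bearing = 1·87 + 3·97.87 = 380.6 kips → 0.75 × 380.6 = 285 kips.
Bolt shear governs: 250 kips.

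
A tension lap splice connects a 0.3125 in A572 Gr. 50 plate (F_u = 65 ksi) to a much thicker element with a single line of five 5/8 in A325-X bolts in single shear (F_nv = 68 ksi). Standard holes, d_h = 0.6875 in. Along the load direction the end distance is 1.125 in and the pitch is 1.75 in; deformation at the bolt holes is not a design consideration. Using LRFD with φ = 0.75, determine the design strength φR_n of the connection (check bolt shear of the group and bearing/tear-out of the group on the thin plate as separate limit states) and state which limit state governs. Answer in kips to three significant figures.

78.2 kips (bolt shear governs)

Bolt shear: A_b = π·0.625²/4 = 0.3068 in²; R_n = 68 × 0.3068 × 5 × 1 = 104.3 kips → 0.75 × 104.3 = 78.2 kips.
Bearing (1.5 l_c t F_u ≤ 3.0 d t F_u): upper limit = 3.0·0.625·0.3125·65 = 38.09 kips.
  Edge l_c = 1.125 − 0.6875/2 = 0.7812 → r_n = 23.8 kips; interior l_c = 1.75 − 0.6875 = 1.062 → r_n = 32.37 kips.
  R_n,bearing = 1·23.8 + 4·32.37 = 153.3 kips → 0.75 × 153.3 = 115 kips.
Bolt shear governs: 78.2 kips.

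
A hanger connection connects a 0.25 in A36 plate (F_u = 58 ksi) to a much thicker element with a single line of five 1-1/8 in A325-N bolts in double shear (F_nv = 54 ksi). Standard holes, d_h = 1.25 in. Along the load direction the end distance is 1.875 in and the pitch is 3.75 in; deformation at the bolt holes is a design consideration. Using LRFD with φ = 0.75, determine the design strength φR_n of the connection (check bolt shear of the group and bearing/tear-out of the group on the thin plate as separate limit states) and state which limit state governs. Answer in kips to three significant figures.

Bolt shear: A_b = π·1.125²/4 = 0.994 in²; R_n = 54 × 0.994 × 5 × 2 = 536.8 kips → 0.75 × 536.8 = 403 kips.
Bearing (1.2 l_c t F_u ≤ 2.4 d t F_u): upper limit = 2.4·1.125·0.25·58 = 39.15 kips.
  Edge l_c = 1.875 − 1.25/2 = 1.25 → r_n = 21.75 kips; interior l_c = 3.75 − 1.25 = 2.5 → r_n = 39.15 kips.
  R_n,bearing = 1·21.75 + 4·39.15 = 178.3 kips → 0.75 × 178.3 = 134 kips.
Bearing governs: 134 kips.

134 kips (bearing governs)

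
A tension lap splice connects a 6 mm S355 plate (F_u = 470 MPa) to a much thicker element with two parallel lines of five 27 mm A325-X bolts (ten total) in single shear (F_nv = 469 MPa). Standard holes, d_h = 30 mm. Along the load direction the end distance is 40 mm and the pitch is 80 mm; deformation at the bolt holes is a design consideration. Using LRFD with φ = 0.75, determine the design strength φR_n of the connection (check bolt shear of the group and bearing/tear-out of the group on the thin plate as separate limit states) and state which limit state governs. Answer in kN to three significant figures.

Bolt shear: A_b = π·27²/4 = 572.6 mm²; R_n = 469 × 572.6 × 10 × 1 / 1000 = 2685 kN → 0.75 × 2685 = 2010 kN.
Bearing (1.2 l_c t F_u ≤ 2.4 d t F_u): upper limit = 2.4·27·6·470 / 1000 = 182.7 kN.
  Edge l_c = 40 − 30/2 = 25 → r_n = 84.6 kN; interior l_c = 80 − 30 = 50 → r_n = 169.2 kN.
  R_n,bearing = 2·84.6 + 8·169.2 = 1523 kN → 0.75 × 1523 = 1140 kN.
Bearing governs: 1140 kN.

1140 kN (bearing governs)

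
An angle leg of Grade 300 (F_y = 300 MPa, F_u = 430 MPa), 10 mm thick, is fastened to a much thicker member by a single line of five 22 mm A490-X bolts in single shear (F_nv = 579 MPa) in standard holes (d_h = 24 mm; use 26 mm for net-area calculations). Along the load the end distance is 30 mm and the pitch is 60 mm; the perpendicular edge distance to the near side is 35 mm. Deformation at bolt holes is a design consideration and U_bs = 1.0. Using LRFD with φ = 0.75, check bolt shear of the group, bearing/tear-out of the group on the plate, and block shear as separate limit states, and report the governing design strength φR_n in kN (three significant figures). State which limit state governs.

Bolt shear: A_b = π·22²/4 = 380.1 mm²; R_n = 579 × 380.1 × 5 × 1 / 1000 = 1100 kN → 0.75 × 1100 = 825 kN.
Bearing: edge l_c = 18, r_n = 92.88 kN; interior l_c = 36, r_n = 185.8 kN; R_n = 92.88 + 4·185.8 = 835.9 kN → 627 kN.
Block shear: A_gv = 2700, A_nv = 1530, A_nt = 220 mm²; R_n = min(0.6F_uA_nv, 0.6F_yA_gv) + U_bs·F_u·A_nt = 489.3 kN → 367 kN.
Block shear governs: 367 kN.

367 kN (block shear governs)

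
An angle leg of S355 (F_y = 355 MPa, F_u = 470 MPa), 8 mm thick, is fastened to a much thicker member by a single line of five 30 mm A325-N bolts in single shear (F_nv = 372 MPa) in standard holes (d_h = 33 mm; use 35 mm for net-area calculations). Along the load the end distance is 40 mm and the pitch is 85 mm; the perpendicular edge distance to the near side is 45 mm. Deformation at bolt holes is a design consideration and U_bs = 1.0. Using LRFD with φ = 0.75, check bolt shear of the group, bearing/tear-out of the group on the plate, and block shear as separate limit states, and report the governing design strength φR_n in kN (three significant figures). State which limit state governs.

454 kN (block shear governs)

Bolt shear: A_b = π·30²/4 = 706.9 mm²; R_n = 372 × 706.9 × 5 × 1 / 1000 = 1315 kN → 0.75 × 1315 = 986 kN.
Bearing: edge l_c = 23.5, r_n = 106 kN; interior l_c = 52, r_n = 234.6 kN; R_n = 106 + 4·234.6 = 1045 kN → 783 kN.
Block shear: A_gv = 3040, A_nv = 1780, A_nt = 220 mm²; R_n = min(0.6F_uA_nv, 0.6F_yA_gv) + U_bs·F_u·A_nt = 605.4 kN → 454 kN.
Block shear governs: 454 kN.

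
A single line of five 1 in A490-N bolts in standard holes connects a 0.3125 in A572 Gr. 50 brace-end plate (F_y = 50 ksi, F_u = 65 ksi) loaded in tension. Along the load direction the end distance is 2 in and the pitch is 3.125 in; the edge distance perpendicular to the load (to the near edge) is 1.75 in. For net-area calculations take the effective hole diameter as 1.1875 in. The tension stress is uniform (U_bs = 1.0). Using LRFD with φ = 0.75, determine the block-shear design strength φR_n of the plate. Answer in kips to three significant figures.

Shear plane L_v = 2 + 4·3.125 = 14.5 in; A_gv = 14.5 × 0.3125 = 4.531 in².
A_nv = (14.5 − 4.5·1.1875) × 0.3125 = 2.861 in².
A_nt = (1.75 − 0.5·1.1875) × 0.3125 = 0.3613 in².
0.6 F_u A_nv = 111.6 kips; 0.6 F_y A_gv = 135.9 kips → shear rupture governs the shear term.
R_n = 111.6 + 1.0 × 65 × 0.3613 = 135.1 kips.
Design strength φR_n = 0.75 × 135.1 = 101 kips.

101 kips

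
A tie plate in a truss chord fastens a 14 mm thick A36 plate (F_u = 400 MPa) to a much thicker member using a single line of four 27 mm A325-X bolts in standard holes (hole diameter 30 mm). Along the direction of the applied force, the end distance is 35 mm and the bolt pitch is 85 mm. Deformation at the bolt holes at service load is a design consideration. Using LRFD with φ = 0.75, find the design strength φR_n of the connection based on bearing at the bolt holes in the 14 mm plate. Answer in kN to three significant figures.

917 kN

Per bolt r_n = 1.2 l_c t F_u ≤ 2.4 d t F_u; upper limit = 2.4 × 27 × 14 × 400 / 1000 = 362.9 kN.
Edge bolt: l_c = 35 − 30/2 = 20 mm → 1.2 × 20 × 14 × 400 / 1000 = 134.4 → r_n = 134.4 kN.
Interior bolts: l_c = 85 − 30 = 55 mm → 1.2 × 55 × 14 × 400 / 1000 = 369.6 → r_n = 362.9 kN.
R_n = 1 × 134.4 + 3 × 362.9 = 1223 kN.
Design strength φR_n = 0.75 × 1223 = 917 kN.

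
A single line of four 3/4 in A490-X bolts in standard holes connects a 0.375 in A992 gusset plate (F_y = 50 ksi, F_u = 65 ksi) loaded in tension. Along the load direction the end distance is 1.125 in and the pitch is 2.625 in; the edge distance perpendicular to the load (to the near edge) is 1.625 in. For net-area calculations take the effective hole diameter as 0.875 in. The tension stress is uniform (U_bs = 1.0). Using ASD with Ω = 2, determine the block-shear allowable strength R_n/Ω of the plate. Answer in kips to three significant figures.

57.9 kips

Shear plane L_v = 1.125 + 3·2.625 = 9 in; A_gv = 9 × 0.375 = 3.375 in².
A_nv = (9 − 3.5·0.875) × 0.375 = 2.227 in².
A_nt = (1.625 − 0.5·0.875) × 0.375 = 0.4453 in².
0.6 F_u A_nv = 86.84 kips; 0.6 F_y A_gv = 101.2 kips → shear rupture governs the shear term.
R_n = 86.84 + 1.0 × 65 × 0.4453 = 115.8 kips.
Allowable strength R_n/Ω = 115.8 / 2 = 57.9 kips.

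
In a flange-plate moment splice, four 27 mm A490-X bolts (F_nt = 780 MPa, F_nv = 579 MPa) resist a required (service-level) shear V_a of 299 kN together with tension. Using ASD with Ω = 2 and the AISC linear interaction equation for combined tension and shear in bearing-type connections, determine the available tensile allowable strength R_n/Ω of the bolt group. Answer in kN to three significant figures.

A_b = π·27²/4 = 572.6 mm²; f_rv = 299 × 1000 / (4 × 572.6) = 130.6 MPa.
F'_nt = 1.3 F_nt − (Ω F_nt / F_nv) f_rv = 1.3·780 − (2·780/579)·130.6 = 662.2 MPa, capped at F_nt → F'_nt = 662.2 MPa.
R_n = F'_nt · A_b · n = 662.2 × 572.6 × 4 / 1000 = 1517 kN.
Allowable strength R_n/Ω = 1517 / 2 = 758 kN.

758 kN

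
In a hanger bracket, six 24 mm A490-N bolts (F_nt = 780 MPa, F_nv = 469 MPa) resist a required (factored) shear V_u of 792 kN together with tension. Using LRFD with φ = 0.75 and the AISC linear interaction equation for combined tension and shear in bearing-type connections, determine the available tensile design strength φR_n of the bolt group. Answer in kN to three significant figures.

747 kN

A_b = π·24²/4 = 452.4 mm²; f_rv = 792 × 1000 / (6 × 452.4) = 291.8 MPa.
F'_nt = 1.3 F_nt − (F_nt / φF_nv) f_rv = 1.3·780 − (780/(0.75·469))·291.8 = 367 MPa, capped at F_nt → F'_nt = 367 MPa.
R_n = F'_nt · A_b · n = 367 × 452.4 × 6 / 1000 = 996.1 kN.
Design strength φR_n = 0.75 × 996.1 = 747 kN.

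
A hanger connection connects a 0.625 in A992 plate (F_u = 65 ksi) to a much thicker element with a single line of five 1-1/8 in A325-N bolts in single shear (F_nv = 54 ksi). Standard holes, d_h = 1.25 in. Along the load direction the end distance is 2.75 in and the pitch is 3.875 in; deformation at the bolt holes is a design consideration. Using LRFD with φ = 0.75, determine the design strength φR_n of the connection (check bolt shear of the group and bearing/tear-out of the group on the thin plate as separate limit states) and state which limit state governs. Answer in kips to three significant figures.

201 kips (bolt shear governs)

Bolt shear: A_b = π·1.125²/4 = 0.994 in²; R_n = 54 × 0.994 × 5 × 1 = 268.4 kips → 0.75 × 268.4 = 201 kips.
Bearing (1.2 l_c t F_u ≤ 2.4 d t F_u): upper limit = 2.4·1.125·0.625·65 = 109.7 kips.
  Edge l_c = 2.75 − 1.25/2 = 2.125 → r_n = 103.6 kips; interior l_c = 3.875 − 1.25 = 2.625 → r_n = 109.7 kips.
  R_n,bearing = 1·103.6 + 4·109.7 = 542.3 kips → 0.75 × 542.3 = 407 kips.
Bolt shear governs: 201 kips.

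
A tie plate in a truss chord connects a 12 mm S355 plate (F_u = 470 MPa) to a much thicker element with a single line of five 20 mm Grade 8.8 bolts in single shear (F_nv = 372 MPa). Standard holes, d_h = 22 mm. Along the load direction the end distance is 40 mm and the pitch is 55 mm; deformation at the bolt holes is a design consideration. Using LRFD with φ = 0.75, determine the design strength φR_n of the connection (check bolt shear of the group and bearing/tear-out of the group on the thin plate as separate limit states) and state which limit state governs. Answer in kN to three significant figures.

438 kN (bolt shear governs)

Bolt shear: A_b = π·20²/4 = 314.2 mm²; R_n = 372 × 314.2 × 5 × 1 / 1000 = 584.3 kN → 0.75 × 584.3 = 438 kN.
Bearing (1.2 l_c t F_u ≤ 2.4 d t F_u): upper limit = 2.4·20·12·470 / 1000 = 270.7 kN.
  Edge l_c = 40 − 22/2 = 29 → r_n = 196.3 kN; interior l_c = 55 − 22 = 33 → r_n = 223.3 kN.
  R_n,bearing = 1·196.3 + 4·223.3 = 1090 kN → 0.75 × 1090 = 817 kN.
Bolt shear governs: 438 kN.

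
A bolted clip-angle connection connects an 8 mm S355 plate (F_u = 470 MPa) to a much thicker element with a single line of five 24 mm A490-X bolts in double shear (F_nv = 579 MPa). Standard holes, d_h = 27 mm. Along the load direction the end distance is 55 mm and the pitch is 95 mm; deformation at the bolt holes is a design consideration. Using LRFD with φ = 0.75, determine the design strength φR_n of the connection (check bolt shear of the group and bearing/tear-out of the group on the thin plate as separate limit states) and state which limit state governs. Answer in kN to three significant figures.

Bolt shear: A_b = π·24²/4 = 452.4 mm²; R_n = 579 × 452.4 × 5 × 2 / 1000 = 2619 kN → 0.75 × 2619 = 1960 kN.
Bearing (1.2 l_c t F_u ≤ 2.4 d t F_u): upper limit = 2.4·24·8·470 / 1000 = 216.6 kN.
  Edge l_c = 55 − 27/2 = 41.5 → r_n = 187.2 kN; interior l_c = 95 − 27 = 68 → r_n = 216.6 kN.
  R_n,bearing = 1·187.2 + 4·216.6 = 1054 kN → 0.75 × 1054 = 790 kN.
Bearing governs: 790 kN.

790 kN (bearing governs)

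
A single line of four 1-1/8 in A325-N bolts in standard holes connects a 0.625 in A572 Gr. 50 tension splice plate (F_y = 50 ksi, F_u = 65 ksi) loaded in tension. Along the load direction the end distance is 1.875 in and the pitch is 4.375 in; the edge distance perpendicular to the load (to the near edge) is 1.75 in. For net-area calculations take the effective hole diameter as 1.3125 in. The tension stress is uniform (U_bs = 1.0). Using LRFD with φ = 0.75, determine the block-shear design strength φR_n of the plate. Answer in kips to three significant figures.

224 kips

Shear plane L_v = 1.875 + 3·4.375 = 15 in; A_gv = 15 × 0.625 = 9.375 in².
A_nv = (15 − 3.5·1.3125) × 0.625 = 6.504 in².
A_nt = (1.75 − 0.5·1.3125) × 0.625 = 0.6836 in².
0.6 F_u A_nv = 253.7 kips; 0.6 F_y A_gv = 281.2 kips → shear rupture governs the shear term.
R_n = 253.7 + 1.0 × 65 × 0.6836 = 298.1 kips.
Design strength φR_n = 0.75 × 298.1 = 224 kips.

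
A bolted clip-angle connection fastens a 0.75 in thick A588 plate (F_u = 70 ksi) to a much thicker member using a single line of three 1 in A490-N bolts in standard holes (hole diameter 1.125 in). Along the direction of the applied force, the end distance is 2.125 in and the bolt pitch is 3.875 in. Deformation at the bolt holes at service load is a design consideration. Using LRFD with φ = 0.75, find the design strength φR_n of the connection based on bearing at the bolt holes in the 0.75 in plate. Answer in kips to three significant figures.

Per bolt r_n = 1.2 l_c t F_u ≤ 2.4 d t F_u; upper limit = 2.4 × 1 × 0.75 × 70 = 126 kips.
Edge bolt: l_c = 2.125 − 1.125/2 = 1.562 in → 1.2 × 1.562 × 0.75 × 70 = 98.44 → r_n = 98.44 kips.
Interior bolts: l_c = 3.875 − 1.125 = 2.75 in → 1.2 × 2.75 × 0.75 × 70 = 173.2 → r_n = 126 kips.
R_n = 1 × 98.44 + 2 × 126 = 350.4 kips.
Design strength φR_n = 0.75 × 350.4 = 263 kips.

263 kips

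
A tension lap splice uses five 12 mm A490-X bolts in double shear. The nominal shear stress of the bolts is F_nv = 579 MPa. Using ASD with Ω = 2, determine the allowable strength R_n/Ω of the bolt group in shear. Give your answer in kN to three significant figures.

A_b = π × 12² / 4 = 113.1 mm².
R_n = F_nv · A_b · n · n_s = 579 × 113.1 × 5 × 2 / 1000 = 654.8 kN.
Allowable strength R_n/Ω = 654.8 / 2 = 327 kN.

327 kN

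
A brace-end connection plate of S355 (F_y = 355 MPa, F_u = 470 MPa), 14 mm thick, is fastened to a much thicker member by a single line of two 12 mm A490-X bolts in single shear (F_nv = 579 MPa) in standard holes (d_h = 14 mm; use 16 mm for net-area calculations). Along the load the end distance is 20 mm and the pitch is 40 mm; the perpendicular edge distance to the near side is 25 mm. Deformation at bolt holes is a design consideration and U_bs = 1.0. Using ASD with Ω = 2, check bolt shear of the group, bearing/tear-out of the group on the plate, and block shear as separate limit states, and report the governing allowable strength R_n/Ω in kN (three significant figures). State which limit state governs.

Bolt shear: A_b = π·12²/4 = 113.1 mm²; R_n = 579 × 113.1 × 2 × 1 / 1000 = 131 kN → 131 / 2 = 65.5 kN.
Bearing: edge l_c = 13, r_n = 102.6 kN; interior l_c = 26, r_n = 189.5 kN; R_n = 102.6 + 1·189.5 = 292.2 kN → 146 kN.
Block shear: A_gv = 840, A_nv = 504, A_nt = 238 mm²; R_n = min(0.6F_uA_nv, 0.6F_yA_gv) + U_bs·F_u·A_nt = 254 kN → 127 kN.
Bolt shear governs: 65.5 kN.

65.5 kN (bolt shear governs)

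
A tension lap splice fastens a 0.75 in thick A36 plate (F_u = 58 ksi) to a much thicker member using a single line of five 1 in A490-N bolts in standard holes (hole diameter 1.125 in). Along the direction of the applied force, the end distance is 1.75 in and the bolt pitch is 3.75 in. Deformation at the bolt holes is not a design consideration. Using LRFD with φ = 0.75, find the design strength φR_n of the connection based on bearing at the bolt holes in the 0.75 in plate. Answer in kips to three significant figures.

Per bolt r_n = 1.5 l_c t F_u ≤ 3.0 d t F_u; upper limit = 3.0 × 1 × 0.75 × 58 = 130.5 kips.
Edge bolt: l_c = 1.75 − 1.125/2 = 1.188 in → 1.5 × 1.188 × 0.75 × 58 = 77.48 → r_n = 77.48 kips.
Interior bolts: l_c = 3.75 − 1.125 = 2.625 in → 1.5 × 2.625 × 0.75 × 58 = 171.3 → r_n = 130.5 kips.
R_n = 1 × 77.48 + 4 × 130.5 = 599.5 kips.
Design strength φR_n = 0.75 × 599.5 = 450 kips.

450 kips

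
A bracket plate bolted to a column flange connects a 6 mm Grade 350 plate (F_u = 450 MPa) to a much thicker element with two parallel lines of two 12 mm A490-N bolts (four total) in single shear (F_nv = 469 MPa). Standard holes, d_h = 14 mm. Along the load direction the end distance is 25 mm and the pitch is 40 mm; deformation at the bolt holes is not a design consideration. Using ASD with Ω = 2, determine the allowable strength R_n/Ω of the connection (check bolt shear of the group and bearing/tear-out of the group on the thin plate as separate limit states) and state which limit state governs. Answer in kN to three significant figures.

Bolt shear: A_b = π·12²/4 = 113.1 mm²; R_n = 469 × 113.1 × 4 × 1 / 1000 = 212.2 kN → 212.2 / 2 = 106 kN.
Bearing (1.5 l_c t F_u ≤ 3.0 d t F_u): upper limit = 3.0·12·6·450 / 1000 = 97.2 kN.
  Edge l_c = 25 − 14/2 = 18 → r_n = 72.9 kN; interior l_c = 40 − 14 = 26 → r_n = 97.2 kN.
  R_n,bearing = 2·72.9 + 2·97.2 = 340.2 kN → 340.2 / 2 = 170 kN.
Bolt shear governs: 106 kN.

106 kN (bolt shear governs)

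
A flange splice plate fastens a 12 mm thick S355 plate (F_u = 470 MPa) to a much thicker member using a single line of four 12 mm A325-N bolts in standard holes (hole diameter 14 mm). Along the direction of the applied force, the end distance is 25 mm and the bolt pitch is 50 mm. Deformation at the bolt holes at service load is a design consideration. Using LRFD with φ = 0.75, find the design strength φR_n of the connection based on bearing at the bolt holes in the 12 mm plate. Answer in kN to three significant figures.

457 kN

Per bolt r_n = 1.2 l_c t F_u ≤ 2.4 d t F_u; upper limit = 2.4 × 12 × 12 × 470 / 1000 = 162.4 kN.
Edge bolt: l_c = 25 − 14/2 = 18 mm → 1.2 × 18 × 12 × 470 / 1000 = 121.8 → r_n = 121.8 kN.
Interior bolts: l_c = 50 − 14 = 36 mm → 1.2 × 36 × 12 × 470 / 1000 = 243.6 → r_n = 162.4 kN.
R_n = 1 × 121.8 + 3 × 162.4 = 609.1 kN.
Design strength φR_n = 0.75 × 609.1 = 457 kN.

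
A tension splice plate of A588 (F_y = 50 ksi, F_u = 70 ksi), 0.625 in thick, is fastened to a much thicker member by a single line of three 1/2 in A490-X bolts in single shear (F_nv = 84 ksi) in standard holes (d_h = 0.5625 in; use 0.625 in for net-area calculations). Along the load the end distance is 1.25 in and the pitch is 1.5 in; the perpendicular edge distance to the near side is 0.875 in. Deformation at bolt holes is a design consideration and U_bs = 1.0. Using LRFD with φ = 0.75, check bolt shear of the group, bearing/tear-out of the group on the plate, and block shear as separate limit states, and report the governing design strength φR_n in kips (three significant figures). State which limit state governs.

Bolt shear: A_b = π·0.5²/4 = 0.1963 in²; R_n = 84 × 0.1963 × 3 × 1 = 49.48 kips → 0.75 × 49.48 = 37.1 kips.
Bearing: edge l_c = 0.9688, r_n = 50.86 kips; interior l_c = 0.9375, r_n = 49.22 kips; R_n = 50.86 + 2·49.22 = 149.3 kips → 112 kips.
Block shear: A_gv = 2.656, A_nv = 1.68, A_nt = 0.3516 in²; R_n = min(0.6F_uA_nv, 0.6F_yA_gv) + U_bs·F_u·A_nt = 95.16 kips → 71.4 kips.
Bolt shear governs: 37.1 kips.

37.1 kips (bolt shear governs)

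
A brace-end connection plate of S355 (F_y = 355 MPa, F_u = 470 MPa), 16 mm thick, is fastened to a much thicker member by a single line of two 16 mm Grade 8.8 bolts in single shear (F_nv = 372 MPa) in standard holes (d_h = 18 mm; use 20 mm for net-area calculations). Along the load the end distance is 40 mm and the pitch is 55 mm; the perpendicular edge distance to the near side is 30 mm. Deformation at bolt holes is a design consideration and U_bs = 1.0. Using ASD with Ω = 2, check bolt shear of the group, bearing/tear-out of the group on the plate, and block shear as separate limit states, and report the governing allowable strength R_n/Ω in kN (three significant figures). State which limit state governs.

74.8 kN (bolt shear governs)

Bolt shear: A_b = π·16²/4 = 201.1 mm²; R_n = 372 × 201.1 × 2 × 1 / 1000 = 149.6 kN → 149.6 / 2 = 74.8 kN.
Bearing: edge l_c = 31, r_n = 279.7 kN; interior l_c = 37, r_n = 288.8 kN; R_n = 279.7 + 1·288.8 = 568.5 kN → 284 kN.
Block shear: A_gv = 1520, A_nv = 1040, A_nt = 320 mm²; R_n = min(0.6F_uA_nv, 0.6F_yA_gv) + U_bs·F_u·A_nt = 443.7 kN → 222 kN.
Bolt shear governs: 74.8 kN.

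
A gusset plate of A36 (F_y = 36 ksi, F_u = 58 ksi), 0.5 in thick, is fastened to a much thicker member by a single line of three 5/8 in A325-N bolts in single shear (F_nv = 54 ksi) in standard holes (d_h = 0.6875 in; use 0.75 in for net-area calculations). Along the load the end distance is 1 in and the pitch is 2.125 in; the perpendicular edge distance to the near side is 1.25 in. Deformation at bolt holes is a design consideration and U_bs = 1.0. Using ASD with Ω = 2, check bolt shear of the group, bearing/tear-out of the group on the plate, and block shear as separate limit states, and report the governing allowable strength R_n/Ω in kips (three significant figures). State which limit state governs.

24.9 kips (bolt shear governs)

Bolt shear: A_b = π·0.625²/4 = 0.3068 in²; R_n = 54 × 0.3068 × 3 × 1 = 49.7 kips → 49.7 / 2 = 24.9 kips.
Bearing: edge l_c = 0.6562, r_n = 22.84 kips; interior l_c = 1.438, r_n = 43.5 kips; R_n = 22.84 + 2·43.5 = 109.8 kips → 54.9 kips.
Block shear: A_gv = 2.625, A_nv = 1.688, A_nt = 0.4375 in²; R_n = min(0.6F_uA_nv, 0.6F_yA_gv) + U_bs·F_u·A_nt = 82.07 kips → 41 kips.
Bolt shear governs: 24.9 kips.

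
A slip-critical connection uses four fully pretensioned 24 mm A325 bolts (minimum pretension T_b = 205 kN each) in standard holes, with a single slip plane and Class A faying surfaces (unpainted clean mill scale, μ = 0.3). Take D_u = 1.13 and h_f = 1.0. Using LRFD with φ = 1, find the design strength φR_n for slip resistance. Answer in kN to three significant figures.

R_n = μ · D_u · h_f · T_b · n_s · n_b = 0.3 × 1.13 × 1.0 × 205 × 1 × 4 = 278 kN.
Design strength φR_n = 1 × 278 = 278 kN.

278 kN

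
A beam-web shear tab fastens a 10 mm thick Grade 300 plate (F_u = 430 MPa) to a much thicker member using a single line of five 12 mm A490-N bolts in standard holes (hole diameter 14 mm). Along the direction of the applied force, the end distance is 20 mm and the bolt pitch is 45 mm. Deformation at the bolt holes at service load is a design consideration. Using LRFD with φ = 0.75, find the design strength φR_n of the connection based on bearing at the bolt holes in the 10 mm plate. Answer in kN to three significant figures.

422 kN

Per bolt r_n = 1.2 l_c t F_u ≤ 2.4 d t F_u; upper limit = 2.4 × 12 × 10 × 430 / 1000 = 123.8 kN.
Edge bolt: l_c = 20 − 14/2 = 13 mm → 1.2 × 13 × 10 × 430 / 1000 = 67.08 → r_n = 67.08 kN.
Interior bolts: l_c = 45 − 14 = 31 mm → 1.2 × 31 × 10 × 430 / 1000 = 160 → r_n = 123.8 kN.
R_n = 1 × 67.08 + 4 × 123.8 = 562.4 kN.
Design strength φR_n = 0.75 × 562.4 = 422 kN.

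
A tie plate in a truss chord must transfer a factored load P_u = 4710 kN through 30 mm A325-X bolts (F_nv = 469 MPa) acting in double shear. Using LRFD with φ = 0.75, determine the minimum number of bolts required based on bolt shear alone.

10 bolts

A_b = π·30²/4 = 706.9 mm².
Per-bolt design strength φR_n = 0.75 × 469 × 706.9 × 2 / 1000 = 497.3 kN.
n ≥ 4710 / 497.3 = 9.472 → use 10 bolts.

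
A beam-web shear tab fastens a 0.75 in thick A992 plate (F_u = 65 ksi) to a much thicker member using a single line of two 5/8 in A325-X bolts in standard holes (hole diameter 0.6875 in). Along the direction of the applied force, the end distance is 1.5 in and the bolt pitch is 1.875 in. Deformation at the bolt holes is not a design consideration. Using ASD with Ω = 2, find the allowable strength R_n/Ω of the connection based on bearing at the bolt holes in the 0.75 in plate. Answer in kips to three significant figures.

85.7 kips

Per bolt r_n = 1.5 l_c t F_u ≤ 3.0 d t F_u; upper limit = 3.0 × 0.625 × 0.75 × 65 = 91.41 kips.
Edge bolt: l_c = 1.5 − 0.6875/2 = 1.156 in → 1.5 × 1.156 × 0.75 × 65 = 84.55 → r_n = 84.55 kips.
Interior bolts: l_c = 1.875 − 0.6875 = 1.188 in → 1.5 × 1.188 × 0.75 × 65 = 86.84 → r_n = 86.84 kips.
R_n = 1 × 84.55 + 1 × 86.84 = 171.4 kips.
Allowable strength R_n/Ω = 171.4 / 2 = 85.7 kips.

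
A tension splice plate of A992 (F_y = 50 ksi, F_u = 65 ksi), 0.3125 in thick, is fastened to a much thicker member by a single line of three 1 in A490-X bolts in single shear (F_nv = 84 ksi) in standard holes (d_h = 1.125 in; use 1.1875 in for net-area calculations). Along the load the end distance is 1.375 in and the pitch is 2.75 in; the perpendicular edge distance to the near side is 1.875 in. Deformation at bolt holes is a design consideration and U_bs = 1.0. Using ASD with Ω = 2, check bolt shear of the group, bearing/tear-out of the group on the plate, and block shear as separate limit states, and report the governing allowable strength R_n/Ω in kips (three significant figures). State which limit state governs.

Bolt shear: A_b = π·1²/4 = 0.7854 in²; R_n = 84 × 0.7854 × 3 × 1 = 197.9 kips → 197.9 / 2 = 99 kips.
Bearing: edge l_c = 0.8125, r_n = 19.8 kips; interior l_c = 1.625, r_n = 39.61 kips; R_n = 19.8 + 2·39.61 = 99.02 kips → 49.5 kips.
Block shear: A_gv = 2.148, A_nv = 1.221, A_nt = 0.4004 in²; R_n = min(0.6F_uA_nv, 0.6F_yA_gv) + U_bs·F_u·A_nt = 73.63 kips → 36.8 kips.
Block shear governs: 36.8 kips.

36.8 kips (block shear governs)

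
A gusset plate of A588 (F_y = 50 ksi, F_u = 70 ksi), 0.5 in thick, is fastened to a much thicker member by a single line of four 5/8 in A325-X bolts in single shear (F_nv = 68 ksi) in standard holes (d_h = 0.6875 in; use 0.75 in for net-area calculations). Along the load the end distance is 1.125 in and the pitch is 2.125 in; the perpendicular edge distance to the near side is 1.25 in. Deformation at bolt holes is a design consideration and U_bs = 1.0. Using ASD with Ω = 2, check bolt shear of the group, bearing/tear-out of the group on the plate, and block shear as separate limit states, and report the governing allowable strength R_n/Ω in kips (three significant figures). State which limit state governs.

41.7 kips (bolt shear governs)

Bolt shear: A_b = π·0.625²/4 = 0.3068 in²; R_n = 68 × 0.3068 × 4 × 1 = 83.45 kips → 83.45 / 2 = 41.7 kips.
Bearing: edge l_c = 0.7812, r_n = 32.81 kips; interior l_c = 1.438, r_n = 52.5 kips; R_n = 32.81 + 3·52.5 = 190.3 kips → 95.2 kips.
Block shear: A_gv = 3.75, A_nv = 2.438, A_nt = 0.4375 in²; R_n = min(0.6F_uA_nv, 0.6F_yA_gv) + U_bs·F_u·A_nt = 133 kips → 66.5 kips.
Bolt shear governs: 41.7 kips.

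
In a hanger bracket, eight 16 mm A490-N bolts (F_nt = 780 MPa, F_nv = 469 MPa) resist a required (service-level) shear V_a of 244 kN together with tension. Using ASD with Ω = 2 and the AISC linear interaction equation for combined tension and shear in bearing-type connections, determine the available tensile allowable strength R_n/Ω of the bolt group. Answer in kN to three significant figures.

410 kN

A_b = π·16²/4 = 201.1 mm²; f_rv = 244 × 1000 / (8 × 201.1) = 151.7 MPa.
F'_nt = 1.3 F_nt − (Ω F_nt / F_nv) f_rv = 1.3·780 − (2·780/469)·151.7 = 509.4 MPa, capped at F_nt → F'_nt = 509.4 MPa.
R_n = F'_nt · A_b · n = 509.4 × 201.1 × 8 / 1000 = 819.4 kN.
Allowable strength R_n/Ω = 819.4 / 2 = 410 kN.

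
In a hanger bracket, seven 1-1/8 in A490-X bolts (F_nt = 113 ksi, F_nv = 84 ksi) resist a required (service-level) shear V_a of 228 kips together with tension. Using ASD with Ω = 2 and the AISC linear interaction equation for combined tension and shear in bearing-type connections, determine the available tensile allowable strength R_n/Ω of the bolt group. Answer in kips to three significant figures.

A_b = π·1.125²/4 = 0.994 in²; f_rv = 228 / (7 × 0.994) = 32.77 ksi.
F'_nt = 1.3 F_nt − (Ω F_nt / F_nv) f_rv = 1.3·113 − (2·113/84)·32.77 = 58.74 ksi, capped at F_nt → F'_nt = 58.74 ksi.
R_n = F'_nt · A_b · n = 58.74 × 0.994 × 7 = 408.7 kips.
Allowable strength R_n/Ω = 408.7 / 2 = 204 kips.

204 kips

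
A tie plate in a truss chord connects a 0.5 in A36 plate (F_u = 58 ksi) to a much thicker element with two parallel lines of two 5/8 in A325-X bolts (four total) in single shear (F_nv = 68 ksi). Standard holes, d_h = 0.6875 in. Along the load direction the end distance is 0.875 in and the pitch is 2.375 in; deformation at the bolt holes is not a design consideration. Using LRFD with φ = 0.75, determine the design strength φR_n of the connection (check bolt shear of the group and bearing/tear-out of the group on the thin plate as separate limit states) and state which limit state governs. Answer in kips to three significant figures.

Bolt shear: A_b = π·0.625²/4 = 0.3068 in²; R_n = 68 × 0.3068 × 4 × 1 = 83.45 kips → 0.75 × 83.45 = 62.6 kips.
Bearing (1.5 l_c t F_u ≤ 3.0 d t F_u): upper limit = 3.0·0.625·0.5·58 = 54.38 kips.
  Edge l_c = 0.875 − 0.6875/2 = 0.5312 → r_n = 23.11 kips; interior l_c = 2.375 − 0.6875 = 1.688 → r_n = 54.38 kips.
  R_n,bearing = 2·23.11 + 2·54.38 = 155 kips → 0.75 × 155 = 116 kips.
Bolt shear governs: 62.6 kips.

62.6 kips (bolt shear governs)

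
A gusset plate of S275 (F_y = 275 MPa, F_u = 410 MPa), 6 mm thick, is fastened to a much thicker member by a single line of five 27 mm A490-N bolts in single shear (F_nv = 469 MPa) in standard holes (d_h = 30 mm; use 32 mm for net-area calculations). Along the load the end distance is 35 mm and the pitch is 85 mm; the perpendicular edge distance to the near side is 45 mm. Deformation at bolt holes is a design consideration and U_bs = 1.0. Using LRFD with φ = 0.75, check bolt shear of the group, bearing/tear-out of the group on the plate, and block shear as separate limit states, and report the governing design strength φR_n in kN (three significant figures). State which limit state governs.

Bolt shear: A_b = π·27²/4 = 572.6 mm²; R_n = 469 × 572.6 × 5 × 1 / 1000 = 1343 kN → 0.75 × 1343 = 1010 kN.
Bearing: edge l_c = 20, r_n = 59.04 kN; interior l_c = 55, r_n = 159.4 kN; R_n = 59.04 + 4·159.4 = 696.7 kN → 523 kN.
Block shear: A_gv = 2250, A_nv = 1386, A_nt = 174 mm²; R_n = min(0.6F_uA_nv, 0.6F_yA_gv) + U_bs·F_u·A_nt = 412.3 kN → 309 kN.
Block shear governs: 309 kN.

309 kN (block shear governs)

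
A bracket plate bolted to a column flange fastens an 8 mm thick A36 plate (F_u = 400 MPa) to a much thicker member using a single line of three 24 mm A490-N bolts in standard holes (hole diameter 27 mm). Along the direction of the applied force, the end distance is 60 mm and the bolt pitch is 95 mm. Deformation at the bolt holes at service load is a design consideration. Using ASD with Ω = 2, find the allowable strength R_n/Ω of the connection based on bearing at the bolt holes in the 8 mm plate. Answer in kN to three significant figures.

Per bolt r_n = 1.2 l_c t F_u ≤ 2.4 d t F_u; upper limit = 2.4 × 24 × 8 × 400 / 1000 = 184.3 kN.
Edge bolt: l_c = 60 − 27/2 = 46.5 mm → 1.2 × 46.5 × 8 × 400 / 1000 = 178.6 → r_n = 178.6 kN.
Interior bolts: l_c = 95 − 27 = 68 mm → 1.2 × 68 × 8 × 400 / 1000 = 261.1 → r_n = 184.3 kN.
R_n = 1 × 178.6 + 2 × 184.3 = 547.2 kN.
Allowable strength R_n/Ω = 547.2 / 2 = 274 kN.

274 kN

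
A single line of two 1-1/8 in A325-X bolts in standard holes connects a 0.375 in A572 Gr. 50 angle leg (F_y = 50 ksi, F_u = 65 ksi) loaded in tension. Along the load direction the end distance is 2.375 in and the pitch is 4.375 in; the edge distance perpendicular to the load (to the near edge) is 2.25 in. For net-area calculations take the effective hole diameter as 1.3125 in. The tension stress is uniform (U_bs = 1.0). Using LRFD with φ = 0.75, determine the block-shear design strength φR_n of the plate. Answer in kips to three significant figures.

81.6 kips

Shear plane L_v = 2.375 + 1·4.375 = 6.75 in; A_gv = 6.75 × 0.375 = 2.531 in².
A_nv = (6.75 − 1.5·1.3125) × 0.375 = 1.793 in².
A_nt = (2.25 − 0.5·1.3125) × 0.375 = 0.5977 in².
0.6 F_u A_nv = 69.93 kips; 0.6 F_y A_gv = 75.94 kips → shear rupture governs the shear term.
R_n = 69.93 + 1.0 × 65 × 0.5977 = 108.8 kips.
Design strength φR_n = 0.75 × 108.8 = 81.6 kips.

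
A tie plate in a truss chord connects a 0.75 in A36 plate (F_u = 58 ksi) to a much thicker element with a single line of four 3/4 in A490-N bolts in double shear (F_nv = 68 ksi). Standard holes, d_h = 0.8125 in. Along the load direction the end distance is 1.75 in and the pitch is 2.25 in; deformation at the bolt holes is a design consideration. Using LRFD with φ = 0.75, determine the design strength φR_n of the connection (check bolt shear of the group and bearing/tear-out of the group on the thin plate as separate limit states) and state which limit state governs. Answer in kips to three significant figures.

Bolt shear: A_b = π·0.75²/4 = 0.4418 in²; R_n = 68 × 0.4418 × 4 × 2 = 240.3 kips → 0.75 × 240.3 = 180 kips.
Bearing (1.2 l_c t F_u ≤ 2.4 d t F_u): upper limit = 2.4·0.75·0.75·58 = 78.3 kips.
  Edge l_c = 1.75 − 0.8125/2 = 1.344 → r_n = 70.14 kips; interior l_c = 2.25 − 0.8125 = 1.438 → r_n = 75.04 kips.
  R_n,bearing = 1·70.14 + 3·75.04 = 295.3 kips → 0.75 × 295.3 = 221 kips.
Bolt shear governs: 180 kips.

180 kips (bolt shear governs)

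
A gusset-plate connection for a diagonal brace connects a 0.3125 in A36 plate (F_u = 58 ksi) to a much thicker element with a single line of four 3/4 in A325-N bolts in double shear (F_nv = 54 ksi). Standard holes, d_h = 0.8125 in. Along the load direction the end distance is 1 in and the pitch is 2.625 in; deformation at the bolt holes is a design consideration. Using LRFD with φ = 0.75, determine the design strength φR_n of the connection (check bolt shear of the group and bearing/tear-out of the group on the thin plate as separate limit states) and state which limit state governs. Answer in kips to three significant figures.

Bolt shear: A_b = π·0.75²/4 = 0.4418 in²; R_n = 54 × 0.4418 × 4 × 2 = 190.9 kips → 0.75 × 190.9 = 143 kips.
Bearing (1.2 l_c t F_u ≤ 2.4 d t F_u): upper limit = 2.4·0.75·0.3125·58 = 32.62 kips.
  Edge l_c = 1 − 0.8125/2 = 0.5938 → r_n = 12.91 kips; interior l_c = 2.625 − 0.8125 = 1.812 → r_n = 32.62 kips.
  R_n,bearing = 1·12.91 + 3·32.62 = 110.8 kips → 0.75 × 110.8 = 83.1 kips.
Bearing governs: 83.1 kips.

83.1 kips (bearing governs)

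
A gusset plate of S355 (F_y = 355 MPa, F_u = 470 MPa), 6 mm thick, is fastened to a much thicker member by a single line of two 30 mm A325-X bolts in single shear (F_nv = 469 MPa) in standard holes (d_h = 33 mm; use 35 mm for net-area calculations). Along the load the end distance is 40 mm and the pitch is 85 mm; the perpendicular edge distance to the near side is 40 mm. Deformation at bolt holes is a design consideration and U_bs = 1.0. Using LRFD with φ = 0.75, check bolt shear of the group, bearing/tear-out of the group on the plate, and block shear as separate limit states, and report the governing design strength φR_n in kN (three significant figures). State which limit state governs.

140 kN (block shear governs)

Bolt shear: A_b = π·30²/4 = 706.9 mm²; R_n = 469 × 706.9 × 2 × 1 / 1000 = 663 kN → 0.75 × 663 = 497 kN.
Bearing: edge l_c = 23.5, r_n = 79.52 kN; interior l_c = 52, r_n = 176 kN; R_n = 79.52 + 1·176 = 255.5 kN → 192 kN.
Block shear: A_gv = 750, A_nv = 435, A_nt = 135 mm²; R_n = min(0.6F_uA_nv, 0.6F_yA_gv) + U_bs·F_u·A_nt = 186.1 kN → 140 kN.
Block shear governs: 140 kN.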